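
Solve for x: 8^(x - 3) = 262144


Express both sides with the same base.
262144 = 8^6
Since the bases match, equate exponents: x - 3 = 6
So x = 6 - (-3) = 9

x = 9


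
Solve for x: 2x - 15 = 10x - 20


Starting with: 2x - 15 = 10x - 20
Move all x terms to left: (2 - 10)x = -20 + 15
Simplify: -8x = -5
Divide both sides by -8: x = 5/8

x = 5/8


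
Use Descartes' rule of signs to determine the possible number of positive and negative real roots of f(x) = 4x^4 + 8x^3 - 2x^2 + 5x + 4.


Descartes' rule of signs:

For positive roots, count sign changes in f(x) = 4x^4 + 8x^3 - 2x^2 + 5x + 4:
Signs of coefficients: +, +, -, +, +
Number of sign changes: 2
Possible positive real roots: 2, 0

For negative roots, examine f(-x) = 4x^4 - 8x^3 - 2x^2 - 5x + 4:
Signs of coefficients: +, -, -, -, +
Number of sign changes: 2
Possible negative real roots: 2, 0

Positive roots: 2 or 0; Negative roots: 2 or 0


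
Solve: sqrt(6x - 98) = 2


Square both sides: 6x - 98 = 2^2 = 4
6x = 4 + 98 = 102
x = 17
Check: sqrt(6*17 - 98) = sqrt(4) = 2 ✓

x = 17


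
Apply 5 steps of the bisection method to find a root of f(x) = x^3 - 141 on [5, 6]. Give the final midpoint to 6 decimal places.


f(x) = x^3 - 141
f(5) = -16 < 0
f(6) = 75 > 0

Step 1: midpoint = (5.000000 + 6.000000)/2 = 5.500000
  f(5.500000) = 25.375000
  f(mid) > 0, so root is in [5.000000, 5.500000]

Step 2: midpoint = (5.000000 + 5.500000)/2 = 5.250000
  f(5.250000) = 3.703125
  f(mid) > 0, so root is in [5.000000, 5.250000]

Step 3: midpoint = (5.000000 + 5.250000)/2 = 5.125000
  f(5.125000) = -6.388672
  f(mid) < 0, so root is in [5.125000, 5.250000]

Step 4: midpoint = (5.125000 + 5.250000)/2 = 5.187500
  f(5.187500) = -1.403564
  f(mid) < 0, so root is in [5.187500, 5.250000]

Step 5: midpoint = (5.187500 + 5.250000)/2 = 5.218750
  f(5.218750) = 1.134491
  f(mid) > 0, so root is in [5.187500, 5.218750]

midpoint = 5.218750


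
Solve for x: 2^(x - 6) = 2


Express both sides with the same base.
2 = 2^1
Since the bases match, equate exponents: x - 6 = 1
So x = 1 - (-6) = 7

x = 7


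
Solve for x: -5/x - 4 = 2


Subtract -4 from both sides: -5/x = 6
Multiply both sides by x: -5 = 6 * x
Divide by 6: x = -5/6

x = -5/6


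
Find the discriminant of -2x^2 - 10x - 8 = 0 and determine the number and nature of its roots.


For ax^2 + bx + c = 0, discriminant D = b^2 - 4ac
Here a = -2, b = -10, c = -8
D = (-10)^2 - 4(-2)(-8) = 100 - 64 = 36

D = 36 > 0 and is a perfect square (sqrt = 6)
The equation has 2 distinct real rational roots.

Discriminant = 36, 2 distinct real rational roots


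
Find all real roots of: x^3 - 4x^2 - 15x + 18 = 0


Let p(x) = x^3 - 4x^2 - 15x + 18. By the rational root theorem (leading coefficient 1), any rational root is an integer divisor of 18: try ±1, ±2, ... in turn.
Test x = 1: value = 0 ✓, so (x - 1) is a factor.
Synthetic division by (x - 1): bring down 1; 1(1) - 4 = -3; (-3)(1) - 15 = -18; (-18)(1) + 18 = 0 → quotient x^2 - 3x - 18, remainder 0.
Solve the quadratic x^2 - 3x - 18 = 0: discriminant = (-3)^2 - 4(1)(-18) = 9 + 72 = 81.
sqrt(81) = 9, so x = (3 ± 9)/2: x = 6 or x = -3.

x = -3, x = 1, x = 6


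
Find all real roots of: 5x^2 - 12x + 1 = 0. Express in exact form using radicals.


Using the quadratic formula: x = (-b ± sqrt(b^2 - 4ac)) / (2a)
Here a = 5, b = -12, c = 1
Discriminant = b^2 - 4ac = (-12)^2 - 4(5)(1) = 144 - 20 = 124
Since discriminant = 124 > 0, there are two real roots.
x = (12 ± 2*sqrt(31)) / 10
Simplifying: x = (6 ± sqrt(31)) / 5
Numerically: x ≈ 2.3136 or x ≈ 0.0864

x = (6 + sqrt(31)) / 5 or x = (6 - sqrt(31)) / 5


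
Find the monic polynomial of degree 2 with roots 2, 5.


A monic polynomial with roots 2, 5 is:
p(x) = (x - 2)(x - 5)
After multiplying by (x - 2): x - 2
After multiplying by (x - 5): x^2 - 7x + 10

x^2 - 7x + 10


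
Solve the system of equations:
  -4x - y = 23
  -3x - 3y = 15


Using Cramer's rule:
Determinant D = (-4)(-3) - (-3)(-1) = 12 - 3 = 9
Dx = (23)(-3) - (15)(-1) = -69 + 15 = -54
Dy = (-4)(15) - (-3)(23) = -60 + 69 = 9
x = Dx/D = -54/9 = -6
y = Dy/D = 9/9 = 1

x = -6, y = 1


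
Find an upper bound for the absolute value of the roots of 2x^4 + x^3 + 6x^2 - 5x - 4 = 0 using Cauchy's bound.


Cauchy's bound: all roots r satisfy |r| <= 1 + max(|a_i/a_n|) for i = 0,...,n-1
where a_n is the leading coefficient.

Coefficients: [2, 1, 6, -5, -4]
Leading coefficient a_n = 2
Ratios |a_i/a_n|: 1/2, 3, 5/2, 2
Maximum ratio: 3
Cauchy's bound: |r| <= 1 + 3 = 4

Upper bound = 4


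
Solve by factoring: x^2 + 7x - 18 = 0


We need two numbers that multiply to -18 and add to 7.
Those numbers are -2 and 9 (since (-2) * 9 = -18 and (-2) + 9 = 7).
So x^2 + 7x - 18 = (x - 2)(x + 9) = 0
Setting each factor to zero: x = 2 or x = -9

x = -9, x = 2


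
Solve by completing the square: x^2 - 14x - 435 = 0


Start: x^2 - 14x - 435 = 0
Move constant: x^2 - 14x = 435
Half of -14 is -7, squared is 49
Add 49 to both sides: x^2 - 14x + 49 = 484
(x - 7)^2 = 484
x - 7 = ±22
x = 7 + 22 = 29 or x = 7 - 22 = -15

x = -15, x = 29


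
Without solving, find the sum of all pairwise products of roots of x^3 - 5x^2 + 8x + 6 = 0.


By Vieta's formulas for x^3 + bx^2 + cx + d = 0:
  r1 + r2 + r3 = -b/a = 5
  r1*r2 + r1*r3 + r2*r3 = c/a = 8
  r1*r2*r3 = -d/a = -6


Sum of pairwise products = 8


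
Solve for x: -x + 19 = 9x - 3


Starting with: -x + 19 = 9x - 3
Move all x terms to left: (-1 - 9)x = -3 - 19
Simplify: -10x = -22
Divide both sides by -10: x = 11/5

x = 11/5


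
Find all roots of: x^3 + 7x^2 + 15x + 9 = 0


Let p(x) = x^3 + 7x^2 + 15x + 9. By the rational root theorem (leading coefficient 1), any rational root is an integer divisor of 9: try ±1, ±2, ... in turn.
Test x = 1: value = 32 ≠ 0.
Test x = -1: value = 0 ✓, so (x + 1) is a factor.
Synthetic division by (x + 1): bring down 1; 1(-1) + 7 = 6; 6(-1) + 15 = 9; 9(-1) + 9 = 0 → quotient x^2 + 6x + 9, remainder 0.
Solve the quadratic x^2 + 6x + 9 = 0: discriminant = 6^2 - 4(1)(9) = 36 - 36 = 0.
Discriminant = 0, so a double root: x = -6/2 = -3.
Collecting all roots found:

x = -3 (multiplicity 2), x = -1


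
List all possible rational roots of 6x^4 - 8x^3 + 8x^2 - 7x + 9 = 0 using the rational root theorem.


Rational root theorem: possible roots are ±p/q where:
  p divides the constant term (9): p ∈ {1, 3, 9}
  q divides the leading coefficient (6): q ∈ {1, 2, 3, 6}

All possible rational roots: -9, -9/2, -3, -3/2, -1, -1/2, -1/3, -1/6, 1/6, 1/3, 1/2, 1, 3/2, 3, 9/2, 9

-9, -9/2, -3, -3/2, -1, -1/2, -1/3, -1/6, 1/6, 1/3, 1/2, 1, 3/2, 3, 9/2, 9


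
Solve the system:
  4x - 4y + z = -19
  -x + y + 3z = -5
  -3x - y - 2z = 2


Using Cramer's rule. Expand each determinant along the first row.
D  = 4*[1*(-2) - 3*(-1)] - (-4)*[(-1)*(-2) - 3*(-3)] + 1*[(-1)*(-1) - 1*(-3)]
  = 4*(1) - (-4)*(11) + 1*(4) = 52
Dx = (-19)*[1*(-2) - 3*(-1)] - (-4)*[(-5)*(-2) - 3*2] + 1*[(-5)*(-1) - 1*2]
  = (-19)*(1) - (-4)*(4) + 1*(3) = 0
Dy = 4*[(-5)*(-2) - 3*2] - (-19)*[(-1)*(-2) - 3*(-3)] + 1*[(-1)*2 - (-5)*(-3)]
  = 4*(4) - (-19)*(11) + 1*(-17) = 208
Dz = 4*[1*2 - (-5)*(-1)] - (-4)*[(-1)*2 - (-5)*(-3)] + (-19)*[(-1)*(-1) - 1*(-3)]
  = 4*(-3) - (-4)*(-17) + (-19)*(4) = -156
x = Dx/D = 0/52 = 0, y = Dy/D = 208/52 = 4, z = Dz/D = -156/52 = -3
Check eq1: (4)(0) + (-4)(4) + (1)(-3) = -19 = -19 ✓
Check eq2: (-1)(0) + (1)(4) + (3)(-3) = -5 = -5 ✓
Check eq3: (-3)(0) + (-1)(4) + (-2)(-3) = 2 = 2 ✓

x = 0, y = 4, z = -3


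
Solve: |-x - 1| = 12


An absolute value equation |expr| = 12 gives two cases:
Case 1: -x - 1 = 12
  -x = 13, so x = -13
Case 2: -x - 1 = -12
  -x = -11, so x = 11

x = -13, x = 11


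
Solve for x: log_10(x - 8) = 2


Convert to exponential form: x - 8 = 10^2 = 100
x = 100 + 8 = 108
Check: log_10(108 - 8) = log_10(100) = log_10(100) = 2 ✓

x = 108


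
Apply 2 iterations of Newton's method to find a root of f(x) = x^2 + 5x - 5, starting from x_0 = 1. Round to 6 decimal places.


Newton's method: x_(n+1) = x_n - f(x_n)/f'(x_n)
f(x) = x^2 + 5x - 5
f'(x) = 2x + 5

Iteration 1:
  f(1.000000) = 1.000000
  f'(1.000000) = 7.000000
  x_1 = 1.000000 - (1.000000)/(7.000000) = 0.857143

Iteration 2:
  f(0.857143) = 0.020408
  f'(0.857143) = 6.714286
  x_2 = 0.857143 - (0.020408)/(6.714286) = 0.854103

x_2 = 0.854103


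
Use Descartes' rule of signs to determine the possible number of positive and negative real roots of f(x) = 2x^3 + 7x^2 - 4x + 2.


Descartes' rule of signs:

For positive roots, count sign changes in f(x) = 2x^3 + 7x^2 - 4x + 2:
Signs of coefficients: +, +, -, +
Number of sign changes: 2
Possible positive real roots: 2, 0

For negative roots, examine f(-x) = -2x^3 + 7x^2 + 4x + 2:
Signs of coefficients: -, +, +, +
Number of sign changes: 1
Possible negative real roots: 1

Positive roots: 2 or 0; Negative roots: 1


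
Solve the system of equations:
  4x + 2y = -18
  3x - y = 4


Using Cramer's rule:
Determinant D = (4)(-1) - (3)(2) = -4 - 6 = -10
Dx = (-18)(-1) - (4)(2) = 18 - 8 = 10
Dy = (4)(4) - (3)(-18) = 16 + 54 = 70
x = Dx/D = 10/-10 = -1
y = Dy/D = 70/-10 = -7

x = -1, y = -7


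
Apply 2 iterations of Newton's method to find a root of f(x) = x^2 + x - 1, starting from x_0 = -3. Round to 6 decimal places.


Newton's method: x_(n+1) = x_n - f(x_n)/f'(x_n)
f(x) = x^2 + x - 1
f'(x) = 2x + 1

Iteration 1:
  f(-3.000000) = 5.000000
  f'(-3.000000) = -5.000000
  x_1 = -3.000000 - (5.000000)/(-5.000000) = -2.000000

Iteration 2:
  f(-2.000000) = 1.000000
  f'(-2.000000) = -3.000000
  x_2 = -2.000000 - (1.000000)/(-3.000000) = -1.666667

x_2 = -1.666667


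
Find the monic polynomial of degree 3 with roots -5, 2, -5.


A monic polynomial with roots -5, 2, -5 is:
p(x) = (x + 5)(x - 2)(x + 5)
After multiplying by (x + 5): x + 5
After multiplying by (x - 2): x^2 + 3x - 10
After multiplying by (x + 5): x^3 + 8x^2 + 5x - 50

x^3 + 8x^2 + 5x - 50


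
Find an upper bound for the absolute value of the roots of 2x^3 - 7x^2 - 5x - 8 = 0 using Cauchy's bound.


Cauchy's bound: all roots r satisfy |r| <= 1 + max(|a_i/a_n|) for i = 0,...,n-1
where a_n is the leading coefficient.

Coefficients: [2, -7, -5, -8]
Leading coefficient a_n = 2
Ratios |a_i/a_n|: 7/2, 5/2, 4
Maximum ratio: 4
Cauchy's bound: |r| <= 1 + 4 = 5

Upper bound = 5


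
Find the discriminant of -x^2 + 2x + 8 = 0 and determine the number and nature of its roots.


For ax^2 + bx + c = 0, discriminant D = b^2 - 4ac
Here a = -1, b = 2, c = 8
D = (2)^2 - 4(-1)(8) = 4 + 32 = 36

D = 36 > 0 and is a perfect square (sqrt = 6)
The equation has 2 distinct real rational roots.

Discriminant = 36, 2 distinct real rational roots


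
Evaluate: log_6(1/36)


We need the exponent such that 6^? = 1/36
6^(-2) = 1/6^2 = 1/36
Therefore log_6(1/36) = -2

-2


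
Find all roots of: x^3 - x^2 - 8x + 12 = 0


Let p(x) = x^3 - x^2 - 8x + 12. By the rational root theorem (leading coefficient 1), any rational root is an integer divisor of 12: try ±1, ±2, ... in turn.
Test x = 1: value = 4 ≠ 0.
Test x = -1: value = 18 ≠ 0.
Test x = 2: value = 0 ✓, so (x - 2) is a factor.
Synthetic division by (x - 2): bring down 1; 1(2) - 1 = 1; 1(2) - 8 = -6; (-6)(2) + 12 = 0 → quotient x^2 + x - 6, remainder 0.
Solve the quadratic x^2 + x - 6 = 0: discriminant = 1^2 - 4(1)(-6) = 1 + 24 = 25.
sqrt(25) = 5, so x = (-1 ± 5)/2: x = 2 or x = -3.
Collecting all roots found:

x = -3, x = 2 (multiplicity 2)


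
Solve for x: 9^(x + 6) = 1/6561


Express both sides with the same base.
1/6561 = 9^(-4)
Since the bases match, equate exponents: x + 6 = -4
So x = -4 - (6) = -10

x = -10


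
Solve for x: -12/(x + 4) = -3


Multiply both sides by (x + 4): -12 = -3(x + 4)
Distribute: -12 = -3x - 12
-3x = -12 + 12 = 0
x = 0

x = 0


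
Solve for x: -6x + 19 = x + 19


Starting with: -6x + 19 = x + 19
Move all x terms to left: (-6 - 1)x = 19 - 19
Simplify: -7x = 0
Divide both sides by -7: x = 0

x = 0


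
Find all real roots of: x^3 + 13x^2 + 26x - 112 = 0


Let p(x) = x^3 + 13x^2 + 26x - 112. By the rational root theorem (leading coefficient 1), any rational root is an integer divisor of 112: try ±1, ±2, ... in turn.
Test x = 1: value = -72 ≠ 0.
Test x = -1: value = -126 ≠ 0.
Test x = 2: value = 0 ✓, so (x - 2) is a factor.
Synthetic division by (x - 2): bring down 1; 1(2) + 13 = 15; 15(2) + 26 = 56; 56(2) - 112 = 0 → quotient x^2 + 15x + 56, remainder 0.
Solve the quadratic x^2 + 15x + 56 = 0: discriminant = 15^2 - 4(1)(56) = 225 - 224 = 1.
sqrt(1) = 1, so x = (-15 ± 1)/2: x = -7 or x = -8.

x = -8, x = -7, x = 2


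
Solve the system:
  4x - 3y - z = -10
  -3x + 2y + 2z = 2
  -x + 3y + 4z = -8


Using Cramer's rule. Expand each determinant along the first row.
D  = 4*[2*4 - 2*3] - (-3)*[(-3)*4 - 2*(-1)] + (-1)*[(-3)*3 - 2*(-1)]
  = 4*(2) - (-3)*(-10) + (-1)*(-7) = -15
Dx = (-10)*[2*4 - 2*3] - (-3)*[2*4 - 2*(-8)] + (-1)*[2*3 - 2*(-8)]
  = (-10)*(2) - (-3)*(24) + (-1)*(22) = 30
Dy = 4*[2*4 - 2*(-8)] - (-10)*[(-3)*4 - 2*(-1)] + (-1)*[(-3)*(-8) - 2*(-1)]
  = 4*(24) - (-10)*(-10) + (-1)*(26) = -30
Dz = 4*[2*(-8) - 2*3] - (-3)*[(-3)*(-8) - 2*(-1)] + (-10)*[(-3)*3 - 2*(-1)]
  = 4*(-22) - (-3)*(26) + (-10)*(-7) = 60
x = Dx/D = 30/-15 = -2, y = Dy/D = -30/-15 = 2, z = Dz/D = 60/-15 = -4
Check eq1: (4)(-2) + (-3)(2) + (-1)(-4) = -10 = -10 ✓
Check eq2: (-3)(-2) + (2)(2) + (2)(-4) = 2 = 2 ✓
Check eq3: (-1)(-2) + (3)(2) + (4)(-4) = -8 = -8 ✓

x = -2, y = 2, z = -4


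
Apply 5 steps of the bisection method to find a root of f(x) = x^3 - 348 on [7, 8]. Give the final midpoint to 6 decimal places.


f(x) = x^3 - 348
f(7) = -5 < 0
f(8) = 164 > 0

Step 1: midpoint = (7.000000 + 8.000000)/2 = 7.500000
  f(7.500000) = 73.875000
  f(mid) > 0, so root is in [7.000000, 7.500000]

Step 2: midpoint = (7.000000 + 7.500000)/2 = 7.250000
  f(7.250000) = 33.078125
  f(mid) > 0, so root is in [7.000000, 7.250000]

Step 3: midpoint = (7.000000 + 7.250000)/2 = 7.125000
  f(7.125000) = 13.705078
  f(mid) > 0, so root is in [7.000000, 7.125000]

Step 4: midpoint = (7.000000 + 7.125000)/2 = 7.062500
  f(7.062500) = 4.269775
  f(mid) > 0, so root is in [7.000000, 7.062500]

Step 5: midpoint = (7.000000 + 7.062500)/2 = 7.031250
  f(7.031250) = -0.385712
  f(mid) < 0, so root is in [7.031250, 7.062500]

midpoint = 7.031250


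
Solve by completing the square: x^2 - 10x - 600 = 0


Start: x^2 - 10x - 600 = 0
Move constant: x^2 - 10x = 600
Half of -10 is -5, squared is 25
Add 25 to both sides: x^2 - 10x + 25 = 625
(x - 5)^2 = 625
x - 5 = ±25
x = 5 + 25 = 30 or x = 5 - 25 = -20

x = -20, x = 30


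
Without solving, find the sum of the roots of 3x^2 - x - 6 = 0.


By Vieta's formulas for ax^2 + bx + c = 0:
  Sum of roots = -b/a
  Product of roots = c/a

Here a = 3, b = -1, c = -6
Sum = -(-1)/3 = 1/3
Product = -6/3 = -2

Sum = 1/3


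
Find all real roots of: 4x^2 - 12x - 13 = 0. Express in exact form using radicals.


Using the quadratic formula: x = (-b ± sqrt(b^2 - 4ac)) / (2a)
Here a = 4, b = -12, c = -13
Discriminant = b^2 - 4ac = (-12)^2 - 4(4)(-13) = 144 + 208 = 352
Since discriminant = 352 > 0, there are two real roots.
x = (12 ± 4*sqrt(22)) / 8
Simplifying: x = (3 ± sqrt(22)) / 2
Numerically: x ≈ 3.8452 or x ≈ -0.8452

x = (3 + sqrt(22)) / 2 or x = (3 - sqrt(22)) / 2


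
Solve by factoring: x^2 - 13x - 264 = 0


We need two numbers that multiply to -264 and add to -13.
Those numbers are -24 and 11 (since (-24) * 11 = -264 and (-24) + 11 = -13).
So x^2 - 13x - 264 = (x - 24)(x + 11) = 0
Setting each factor to zero: x = 24 or x = -11

x = -11, x = 24


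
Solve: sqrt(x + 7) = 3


Square both sides: x + 7 = 3^2 = 9
x = 9 - 7 = 2
x = 2
Check: sqrt(1*2 + 7) = sqrt(9) = 3 ✓

x = 2


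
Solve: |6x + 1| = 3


An absolute value equation |expr| = 3 gives two cases:
Case 1: 6x + 1 = 3
  6x = 2, so x = 1/3
Case 2: 6x + 1 = -3
  6x = -4, so x = -2/3

x = -2/3, x = 1/3


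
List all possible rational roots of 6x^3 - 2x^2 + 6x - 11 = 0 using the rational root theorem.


Rational root theorem: possible roots are ±p/q where:
  p divides the constant term (-11): p ∈ {1, 11}
  q divides the leading coefficient (6): q ∈ {1, 2, 3, 6}

All possible rational roots: -11, -11/2, -11/3, -11/6, -1, -1/2, -1/3, -1/6, 1/6, 1/3, 1/2, 1, 11/6, 11/3, 11/2, 11

-11, -11/2, -11/3, -11/6, -1, -1/2, -1/3, -1/6, 1/6, 1/3, 1/2, 1, 11/6, 11/3, 11/2, 11


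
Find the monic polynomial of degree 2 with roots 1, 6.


A monic polynomial with roots 1, 6 is:
p(x) = (x - 1)(x - 6)
After multiplying by (x - 1): x - 1
After multiplying by (x - 6): x^2 - 7x + 6

x^2 - 7x + 6


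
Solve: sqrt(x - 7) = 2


Square both sides: x - 7 = 2^2 = 4
x = 4 + 7 = 11
x = 11
Check: sqrt(1*11 - 7) = sqrt(4) = 2 ✓

x = 11


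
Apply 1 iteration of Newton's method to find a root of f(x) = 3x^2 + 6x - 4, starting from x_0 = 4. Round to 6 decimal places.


Newton's method: x_(n+1) = x_n - f(x_n)/f'(x_n)
f(x) = 3x^2 + 6x - 4
f'(x) = 6x + 6

Iteration 1:
  f(4.000000) = 68.000000
  f'(4.000000) = 30.000000
  x_1 = 4.000000 - (68.000000)/(30.000000) = 1.733333

x_1 = 1.733333


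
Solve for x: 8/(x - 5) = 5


Multiply both sides by (x - 5): 8 = 5(x - 5)
Distribute: 8 = 5x - 25
5x = 8 + 25 = 33
x = 33/5

x = 33/5


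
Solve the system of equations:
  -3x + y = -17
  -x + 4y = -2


Using Cramer's rule:
Determinant D = (-3)(4) - (-1)(1) = -12 + 1 = -11
Dx = (-17)(4) - (-2)(1) = -68 + 2 = -66
Dy = (-3)(-2) - (-1)(-17) = 6 - 17 = -11
x = Dx/D = -66/-11 = 6
y = Dy/D = -11/-11 = 1

x = 6, y = 1


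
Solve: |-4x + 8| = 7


An absolute value equation |expr| = 7 gives two cases:
Case 1: -4x + 8 = 7
  -4x = -1, so x = 1/4
Case 2: -4x + 8 = -7
  -4x = -15, so x = 15/4

x = 1/4, x = 15/4


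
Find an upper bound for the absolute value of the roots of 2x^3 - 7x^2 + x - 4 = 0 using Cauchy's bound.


Cauchy's bound: all roots r satisfy |r| <= 1 + max(|a_i/a_n|) for i = 0,...,n-1
where a_n is the leading coefficient.

Coefficients: [2, -7, 1, -4]
Leading coefficient a_n = 2
Ratios |a_i/a_n|: 7/2, 1/2, 2
Maximum ratio: 7/2
Cauchy's bound: |r| <= 1 + 7/2 = 9/2

Upper bound = 9/2


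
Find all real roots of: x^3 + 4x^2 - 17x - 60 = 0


Let p(x) = x^3 + 4x^2 - 17x - 60. By the rational root theorem (leading coefficient 1), any rational root is an integer divisor of 60: try ±1, ±2, ... in turn.
Test x = 1: value = -72 ≠ 0.
Test x = -1: value = -40 ≠ 0.
Test x = 2: value = -70 ≠ 0.
Test x = -2: value = -18 ≠ 0.
Test x = 3: value = -48 ≠ 0.
Test x = -3: value = 0 ✓, so (x + 3) is a factor.
Synthetic division by (x + 3): bring down 1; 1(-3) + 4 = 1; 1(-3) - 17 = -20; (-20)(-3) - 60 = 0 → quotient x^2 + x - 20, remainder 0.
Solve the quadratic x^2 + x - 20 = 0: discriminant = 1^2 - 4(1)(-20) = 1 + 80 = 81.
sqrt(81) = 9, so x = (-1 ± 9)/2: x = 4 or x = -5.

x = -5, x = -3, x = 4


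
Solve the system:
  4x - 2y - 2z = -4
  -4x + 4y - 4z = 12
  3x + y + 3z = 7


Using Cramer's rule. Expand each determinant along the first row.
D  = 4*[4*3 - (-4)*1] - (-2)*[(-4)*3 - (-4)*3] + (-2)*[(-4)*1 - 4*3]
  = 4*(16) - (-2)*(0) + (-2)*(-16) = 96
Dx = (-4)*[4*3 - (-4)*1] - (-2)*[12*3 - (-4)*7] + (-2)*[12*1 - 4*7]
  = (-4)*(16) - (-2)*(64) + (-2)*(-16) = 96
Dy = 4*[12*3 - (-4)*7] - (-4)*[(-4)*3 - (-4)*3] + (-2)*[(-4)*7 - 12*3]
  = 4*(64) - (-4)*(0) + (-2)*(-64) = 384
Dz = 4*[4*7 - 12*1] - (-2)*[(-4)*7 - 12*3] + (-4)*[(-4)*1 - 4*3]
  = 4*(16) - (-2)*(-64) + (-4)*(-16) = 0
x = Dx/D = 96/96 = 1, y = Dy/D = 384/96 = 4, z = Dz/D = 0/96 = 0
Check eq1: (4)(1) + (-2)(4) + (-2)(0) = -4 = -4 ✓
Check eq2: (-4)(1) + (4)(4) + (-4)(0) = 12 = 12 ✓
Check eq3: (3)(1) + (1)(4) + (3)(0) = 7 = 7 ✓

x = 1, y = 4, z = 0


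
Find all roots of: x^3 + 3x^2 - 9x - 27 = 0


Let p(x) = x^3 + 3x^2 - 9x - 27. By the rational root theorem (leading coefficient 1), any rational root is an integer divisor of 27: try ±1, ±2, ... in turn.
Test x = 1: value = -32 ≠ 0.
Test x = -1: value = -16 ≠ 0.
Test x = 3: value = 0 ✓, so (x - 3) is a factor.
Synthetic division by (x - 3): bring down 1; 1(3) + 3 = 6; 6(3) - 9 = 9; 9(3) - 27 = 0 → quotient x^2 + 6x + 9, remainder 0.
Solve the quadratic x^2 + 6x + 9 = 0: discriminant = 6^2 - 4(1)(9) = 36 - 36 = 0.
Discriminant = 0, so a double root: x = -6/2 = -3.
Collecting all roots found:

x = -3 (multiplicity 2), x = 3


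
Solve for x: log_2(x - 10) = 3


Convert to exponential form: x - 10 = 2^3 = 8
x = 8 + 10 = 18
Check: log_2(18 - 10) = log_2(8) = log_2(8) = 3 ✓

x = 18


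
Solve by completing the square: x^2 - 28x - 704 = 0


Start: x^2 - 28x - 704 = 0
Move constant: x^2 - 28x = 704
Half of -28 is -14, squared is 196
Add 196 to both sides: x^2 - 28x + 196 = 900
(x - 14)^2 = 900
x - 14 = ±30
x = 14 + 30 = 44 or x = 14 - 30 = -16

x = -16, x = 44


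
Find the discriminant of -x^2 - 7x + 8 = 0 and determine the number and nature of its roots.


For ax^2 + bx + c = 0, discriminant D = b^2 - 4ac
Here a = -1, b = -7, c = 8
D = (-7)^2 - 4(-1)(8) = 49 + 32 = 81

D = 81 > 0 and is a perfect square (sqrt = 9)
The equation has 2 distinct real rational roots.

Discriminant = 81, 2 distinct real rational roots


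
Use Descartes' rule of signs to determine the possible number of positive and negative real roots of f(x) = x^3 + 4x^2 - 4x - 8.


Descartes' rule of signs:

For positive roots, count sign changes in f(x) = x^3 + 4x^2 - 4x - 8:
Signs of coefficients: +, +, -, -
Number of sign changes: 1
Possible positive real roots: 1

For negative roots, examine f(-x) = -x^3 + 4x^2 + 4x - 8:
Signs of coefficients: -, +, +, -
Number of sign changes: 2
Possible negative real roots: 2, 0

Positive roots: 1; Negative roots: 2 or 0


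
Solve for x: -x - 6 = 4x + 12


Starting with: -x - 6 = 4x + 12
Move all x terms to left: (-1 - 4)x = 12 + 6
Simplify: -5x = 18
Divide both sides by -5: x = -18/5

x = -18/5


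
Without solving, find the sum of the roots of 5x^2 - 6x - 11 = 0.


By Vieta's formulas for ax^2 + bx + c = 0:
  Sum of roots = -b/a
  Product of roots = c/a

Here a = 5, b = -6, c = -11
Sum = -(-6)/5 = 6/5
Product = -11/5 = -11/5

Sum = 6/5


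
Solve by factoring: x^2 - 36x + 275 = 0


We need two numbers that multiply to 275 and add to -36.
Those numbers are -11 and -25 (since (-11) * (-25) = 275 and (-11) + (-25) = -36).
So x^2 - 36x + 275 = (x - 11)(x - 25) = 0
Setting each factor to zero: x = 11 or x = 25

x = 11, x = 25


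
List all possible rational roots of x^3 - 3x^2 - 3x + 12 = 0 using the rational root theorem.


Rational root theorem: possible roots are ±p/q where:
  p divides the constant term (12): p ∈ {1, 2, 3, 4, 6, 12}
  q divides the leading coefficient (1): q ∈ {1}

All possible rational roots: -12, -6, -4, -3, -2, -1, 1, 2, 3, 4, 6, 12

-12, -6, -4, -3, -2, -1, 1, 2, 3, 4, 6, 12


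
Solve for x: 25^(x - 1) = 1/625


Express both sides with the same base.
1/625 = 25^(-2)
Since the bases match, equate exponents: x - 1 = -2
So x = -2 - (-1) = -1

x = -1


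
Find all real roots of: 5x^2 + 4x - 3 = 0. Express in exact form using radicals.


Using the quadratic formula: x = (-b ± sqrt(b^2 - 4ac)) / (2a)
Here a = 5, b = 4, c = -3
Discriminant = b^2 - 4ac = 4^2 - 4(5)(-3) = 16 + 60 = 76
Since discriminant = 76 > 0, there are two real roots.
x = (-4 ± 2*sqrt(19)) / 10
Simplifying: x = (-2 ± sqrt(19)) / 5
Numerically: x ≈ 0.4718 or x ≈ -1.2718

x = (-2 + sqrt(19)) / 5 or x = (-2 - sqrt(19)) / 5


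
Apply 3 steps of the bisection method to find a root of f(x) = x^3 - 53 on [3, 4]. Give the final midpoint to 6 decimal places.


f(x) = x^3 - 53
f(3) = -26 < 0
f(4) = 11 > 0

Step 1: midpoint = (3.000000 + 4.000000)/2 = 3.500000
  f(3.500000) = -10.125000
  f(mid) < 0, so root is in [3.500000, 4.000000]

Step 2: midpoint = (3.500000 + 4.000000)/2 = 3.750000
  f(3.750000) = -0.265625
  f(mid) < 0, so root is in [3.750000, 4.000000]

Step 3: midpoint = (3.750000 + 4.000000)/2 = 3.875000
  f(3.875000) = 5.185547
  f(mid) > 0, so root is in [3.750000, 3.875000]

midpoint = 3.875000


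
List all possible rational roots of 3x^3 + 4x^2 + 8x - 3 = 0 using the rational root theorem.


Rational root theorem: possible roots are ±p/q where:
  p divides the constant term (-3): p ∈ {1, 3}
  q divides the leading coefficient (3): q ∈ {1, 3}

All possible rational roots: -3, -1, -1/3, 1/3, 1, 3

-3, -1, -1/3, 1/3, 1, 3


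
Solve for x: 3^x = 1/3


Express both sides with the same base.
1/3 = 3^(-1)
Since the bases match: x = -1

x = -1


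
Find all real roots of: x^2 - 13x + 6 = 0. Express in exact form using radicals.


Using the quadratic formula: x = (-b ± sqrt(b^2 - 4ac)) / (2a)
Here a = 1, b = -13, c = 6
Discriminant = b^2 - 4ac = (-13)^2 - 4(1)(6) = 169 - 24 = 145
Since discriminant = 145 > 0, there are two real roots.
x = (13 ± sqrt(145)) / 2
Numerically: x ≈ 12.5208 or x ≈ 0.4792

x = (13 + sqrt(145)) / 2 or x = (13 - sqrt(145)) / 2


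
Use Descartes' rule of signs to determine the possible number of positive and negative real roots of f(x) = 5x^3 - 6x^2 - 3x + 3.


Descartes' rule of signs:

For positive roots, count sign changes in f(x) = 5x^3 - 6x^2 - 3x + 3:
Signs of coefficients: +, -, -, +
Number of sign changes: 2
Possible positive real roots: 2, 0

For negative roots, examine f(-x) = -5x^3 - 6x^2 + 3x + 3:
Signs of coefficients: -, -, +, +
Number of sign changes: 1
Possible negative real roots: 1

Positive roots: 2 or 0; Negative roots: 1


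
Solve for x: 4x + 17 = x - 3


Starting with: 4x + 17 = x - 3
Move all x terms to left: (4 - 1)x = -3 - 17
Simplify: 3x = -20
Divide both sides by 3: x = -20/3

x = -20/3


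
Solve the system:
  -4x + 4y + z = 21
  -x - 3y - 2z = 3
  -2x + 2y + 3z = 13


Using Cramer's rule. Expand each determinant along the first row.
D  = (-4)*[(-3)*3 - (-2)*2] - 4*[(-1)*3 - (-2)*(-2)] + 1*[(-1)*2 - (-3)*(-2)]
  = (-4)*(-5) - 4*(-7) + 1*(-8) = 40
Dx = 21*[(-3)*3 - (-2)*2] - 4*[3*3 - (-2)*13] + 1*[3*2 - (-3)*13]
  = 21*(-5) - 4*(35) + 1*(45) = -200
Dy = (-4)*[3*3 - (-2)*13] - 21*[(-1)*3 - (-2)*(-2)] + 1*[(-1)*13 - 3*(-2)]
  = (-4)*(35) - 21*(-7) + 1*(-7) = 0
Dz = (-4)*[(-3)*13 - 3*2] - 4*[(-1)*13 - 3*(-2)] + 21*[(-1)*2 - (-3)*(-2)]
  = (-4)*(-45) - 4*(-7) + 21*(-8) = 40
x = Dx/D = -200/40 = -5, y = Dy/D = 0/40 = 0, z = Dz/D = 40/40 = 1
Check eq1: (-4)(-5) + (4)(0) + (1)(1) = 21 = 21 ✓
Check eq2: (-1)(-5) + (-3)(0) + (-2)(1) = 3 = 3 ✓
Check eq3: (-2)(-5) + (2)(0) + (3)(1) = 13 = 13 ✓

x = -5, y = 0, z = 1


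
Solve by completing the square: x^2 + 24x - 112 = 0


Start: x^2 + 24x - 112 = 0
Move constant: x^2 + 24x = 112
Half of 24 is 12, squared is 144
Add 144 to both sides: x^2 + 24x + 144 = 256
(x + 12)^2 = 256
x + 12 = ±16
x = -12 + 16 = 4 or x = -12 - 16 = -28

x = -28, x = 4


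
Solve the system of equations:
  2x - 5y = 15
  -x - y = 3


Using Cramer's rule:
Determinant D = (2)(-1) - (-1)(-5) = -2 - 5 = -7
Dx = (15)(-1) - (3)(-5) = -15 + 15 = 0
Dy = (2)(3) - (-1)(15) = 6 + 15 = 21
x = Dx/D = 0/-7 = 0
y = Dy/D = 21/-7 = -3

x = 0, y = -3


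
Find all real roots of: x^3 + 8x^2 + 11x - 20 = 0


Let p(x) = x^3 + 8x^2 + 11x - 20. By the rational root theorem (leading coefficient 1), any rational root is an integer divisor of 20: try ±1, ±2, ... in turn.
Test x = 1: value = 0 ✓, so (x - 1) is a factor.
Synthetic division by (x - 1): bring down 1; 1(1) + 8 = 9; 9(1) + 11 = 20; 20(1) - 20 = 0 → quotient x^2 + 9x + 20, remainder 0.
Solve the quadratic x^2 + 9x + 20 = 0: discriminant = 9^2 - 4(1)(20) = 81 - 80 = 1.
sqrt(1) = 1, so x = (-9 ± 1)/2: x = -4 or x = -5.

x = -5, x = -4, x = 1


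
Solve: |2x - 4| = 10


An absolute value equation |expr| = 10 gives two cases:
Case 1: 2x - 4 = 10
  2x = 14, so x = 7
Case 2: 2x - 4 = -10
  2x = -6, so x = -3

x = -3, x = 7


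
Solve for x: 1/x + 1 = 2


Subtract 1 from both sides: 1/x = 1
Multiply both sides by x: 1 = 1 * x
Divide by 1: x = 1

x = 1


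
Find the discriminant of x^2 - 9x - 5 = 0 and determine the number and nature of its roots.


For ax^2 + bx + c = 0, discriminant D = b^2 - 4ac
Here a = 1, b = -9, c = -5
D = (-9)^2 - 4(1)(-5) = 81 + 20 = 101

D = 101 > 0 but not a perfect square
The equation has 2 distinct real irrational roots.

Discriminant = 101, 2 distinct real irrational roots


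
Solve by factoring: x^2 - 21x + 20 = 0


We need two numbers that multiply to 20 and add to -21.
Those numbers are -1 and -20 (since (-1) * (-20) = 20 and (-1) + (-20) = -21).
So x^2 - 21x + 20 = (x - 1)(x - 20) = 0
Setting each factor to zero: x = 1 or x = 20

x = 1, x = 20


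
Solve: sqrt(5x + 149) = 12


Square both sides: 5x + 149 = 12^2 = 144
5x = 144 - 149 = -5
x = -1
Check: sqrt(5*(-1) + 149) = sqrt(144) = 12 ✓

x = -1


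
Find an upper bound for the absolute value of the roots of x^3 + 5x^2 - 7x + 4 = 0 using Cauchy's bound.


Cauchy's bound: all roots r satisfy |r| <= 1 + max(|a_i/a_n|) for i = 0,...,n-1
where a_n is the leading coefficient.

Coefficients: [1, 5, -7, 4]
Leading coefficient a_n = 1
Ratios |a_i/a_n|: 5, 7, 4
Maximum ratio: 7
Cauchy's bound: |r| <= 1 + 7 = 8

Upper bound = 8


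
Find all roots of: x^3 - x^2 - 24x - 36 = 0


Let p(x) = x^3 - x^2 - 24x - 36. By the rational root theorem (leading coefficient 1), any rational root is an integer divisor of 36: try ±1, ±2, ... in turn.
Test x = 1: value = -60 ≠ 0.
Test x = -1: value = -14 ≠ 0.
Test x = 2: value = -80 ≠ 0.
Test x = -2: value = 0 ✓, so (x + 2) is a factor.
Synthetic division by (x + 2): bring down 1; 1(-2) - 1 = -3; (-3)(-2) - 24 = -18; (-18)(-2) - 36 = 0 → quotient x^2 - 3x - 18, remainder 0.
Solve the quadratic x^2 - 3x - 18 = 0: discriminant = (-3)^2 - 4(1)(-18) = 9 + 72 = 81.
sqrt(81) = 9, so x = (3 ± 9)/2: x = 6 or x = -3.
Collecting all roots found:

x = -3, x = -2, x = 6


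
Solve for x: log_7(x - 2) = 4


Convert to exponential form: x - 2 = 7^4 = 2401
x = 2401 + 2 = 2403
Check: log_7(2403 - 2) = log_7(2401) = log_7(2401) = 4 ✓

x = 2403


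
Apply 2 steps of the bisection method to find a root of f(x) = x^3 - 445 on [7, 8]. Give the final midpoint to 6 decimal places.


f(x) = x^3 - 445
f(7) = -102 < 0
f(8) = 67 > 0

Step 1: midpoint = (7.000000 + 8.000000)/2 = 7.500000
  f(7.500000) = -23.125000
  f(mid) < 0, so root is in [7.500000, 8.000000]

Step 2: midpoint = (7.500000 + 8.000000)/2 = 7.750000
  f(7.750000) = 20.484375
  f(mid) > 0, so root is in [7.500000, 7.750000]

midpoint = 7.750000


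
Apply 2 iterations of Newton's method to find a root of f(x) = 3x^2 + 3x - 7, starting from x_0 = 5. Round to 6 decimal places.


Newton's method: x_(n+1) = x_n - f(x_n)/f'(x_n)
f(x) = 3x^2 + 3x - 7
f'(x) = 6x + 3

Iteration 1:
  f(5.000000) = 83.000000
  f'(5.000000) = 33.000000
  x_1 = 5.000000 - (83.000000)/(33.000000) = 2.484848

Iteration 2:
  f(2.484848) = 18.977961
  f'(2.484848) = 17.909091
  x_2 = 2.484848 - (18.977961)/(17.909091) = 1.425165

x_2 = 1.425165


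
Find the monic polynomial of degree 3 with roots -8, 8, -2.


A monic polynomial with roots -8, 8, -2 is:
p(x) = (x + 8)(x - 8)(x + 2)
After multiplying by (x + 8): x + 8
After multiplying by (x - 8): x^2 - 64
After multiplying by (x + 2): x^3 + 2x^2 - 64x - 128

x^3 + 2x^2 - 64x - 128


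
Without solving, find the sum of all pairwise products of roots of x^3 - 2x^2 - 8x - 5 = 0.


By Vieta's formulas for x^3 + bx^2 + cx + d = 0:
  r1 + r2 + r3 = -b/a = 2
  r1*r2 + r1*r3 + r2*r3 = c/a = -8
  r1*r2*r3 = -d/a = 5


Sum of pairwise products = -8


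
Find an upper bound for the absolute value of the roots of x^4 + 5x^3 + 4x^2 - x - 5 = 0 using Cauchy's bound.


Cauchy's bound: all roots r satisfy |r| <= 1 + max(|a_i/a_n|) for i = 0,...,n-1
where a_n is the leading coefficient.

Coefficients: [1, 5, 4, -1, -5]
Leading coefficient a_n = 1
Ratios |a_i/a_n|: 5, 4, 1, 5
Maximum ratio: 5
Cauchy's bound: |r| <= 1 + 5 = 6

Upper bound = 6


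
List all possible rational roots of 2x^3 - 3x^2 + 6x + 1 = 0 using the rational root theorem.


Rational root theorem: possible roots are ±p/q where:
  p divides the constant term (1): p ∈ {1}
  q divides the leading coefficient (2): q ∈ {1, 2}

All possible rational roots: -1, -1/2, 1/2, 1

-1, -1/2, 1/2, 1


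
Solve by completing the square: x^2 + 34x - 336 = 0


Start: x^2 + 34x - 336 = 0
Move constant: x^2 + 34x = 336
Half of 34 is 17, squared is 289
Add 289 to both sides: x^2 + 34x + 289 = 625
(x + 17)^2 = 625
x + 17 = ±25
x = -17 + 25 = 8 or x = -17 - 25 = -42

x = -42, x = 8


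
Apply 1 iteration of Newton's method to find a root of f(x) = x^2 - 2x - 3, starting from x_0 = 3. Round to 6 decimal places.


Newton's method: x_(n+1) = x_n - f(x_n)/f'(x_n)
f(x) = x^2 - 2x - 3
f'(x) = 2x - 2

Iteration 1:
  f(3.000000) = 0.000000
  f'(3.000000) = 4.000000
  x_1 = 3.000000 - (0.000000)/(4.000000) = 3.000000

x_1 = 3.000000


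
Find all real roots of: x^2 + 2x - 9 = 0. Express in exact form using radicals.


Using the quadratic formula: x = (-b ± sqrt(b^2 - 4ac)) / (2a)
Here a = 1, b = 2, c = -9
Discriminant = b^2 - 4ac = 2^2 - 4(1)(-9) = 4 + 36 = 40
Since discriminant = 40 > 0, there are two real roots.
x = (-2 ± 2*sqrt(10)) / 2
Simplifying: x = -1 ± sqrt(10)
Numerically: x ≈ 2.1623 or x ≈ -4.1623

x = -1 + sqrt(10) or x = -1 - sqrt(10)


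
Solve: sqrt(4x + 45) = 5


Square both sides: 4x + 45 = 5^2 = 25
4x = 25 - 45 = -20
x = -5
Check: sqrt(4*(-5) + 45) = sqrt(25) = 5 ✓

x = -5


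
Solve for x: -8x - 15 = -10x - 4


Starting with: -8x - 15 = -10x - 4
Move all x terms to left: (-8 + 10)x = -4 + 15
Simplify: 2x = 11
Divide both sides by 2: x = 11/2

x = 11/2


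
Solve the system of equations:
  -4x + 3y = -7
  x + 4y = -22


Using Cramer's rule:
Determinant D = (-4)(4) - (1)(3) = -16 - 3 = -19
Dx = (-7)(4) - (-22)(3) = -28 + 66 = 38
Dy = (-4)(-22) - (1)(-7) = 88 + 7 = 95
x = Dx/D = 38/-19 = -2
y = Dy/D = 95/-19 = -5

x = -2, y = -5


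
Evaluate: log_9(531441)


We need the exponent such that 9^? = 531441
9^6 = 531441
Therefore log_9(531441) = 6

6


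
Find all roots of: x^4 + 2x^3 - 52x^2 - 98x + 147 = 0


Let p(x) = x^4 + 2x^3 - 52x^2 - 98x + 147. By the rational root theorem (leading coefficient 1), any rational root is an integer divisor of 147: try ±1, ±2, ... in turn.
Test x = 1: value = 0 ✓, so (x - 1) is a factor.
Synthetic division by (x - 1): bring down 1; 1(1) + 2 = 3; 3(1) - 52 = -49; (-49)(1) - 98 = -147; (-147)(1) + 147 = 0 → quotient x^3 + 3x^2 - 49x - 147, remainder 0.
Continue with the quotient x^3 + 3x^2 - 49x - 147 (candidates must divide 147; re-test x = 1 first in case it repeats).
Test x = 1: value = -192 ≠ 0.
Test x = -1: value = -96 ≠ 0.
Test x = 3: value = -240 ≠ 0.
Test x = -3: value = 0 ✓, so (x + 3) is a factor.
Synthetic division by (x + 3): bring down 1; 1(-3) + 3 = 0; 0(-3) - 49 = -49; (-49)(-3) - 147 = 0 → quotient x^2 - 49, remainder 0.
Solve the quadratic x^2 - 49 = 0: discriminant = 0^2 - 4(1)(-49) = 0 + 196 = 196.
sqrt(196) = 14, so x = (0 ± 14)/2: x = 7 or x = -7.
Collecting all roots found:

x = -7, x = -3, x = 1, x = 7


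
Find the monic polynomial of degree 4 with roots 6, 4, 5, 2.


A monic polynomial with roots 6, 4, 5, 2 is:
p(x) = (x - 6)(x - 4)(x - 5)(x - 2)
After multiplying by (x - 6): x - 6
After multiplying by (x - 4): x^2 - 10x + 24
After multiplying by (x - 5): x^3 - 15x^2 + 74x - 120
After multiplying by (x - 2): x^4 - 17x^3 + 104x^2 - 268x + 240

x^4 - 17x^3 + 104x^2 - 268x + 240


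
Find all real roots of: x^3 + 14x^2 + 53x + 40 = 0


Let p(x) = x^3 + 14x^2 + 53x + 40. By the rational root theorem (leading coefficient 1), any rational root is an integer divisor of 40: try ±1, ±2, ... in turn.
Test x = 1: value = 108 ≠ 0.
Test x = -1: value = 0 ✓, so (x + 1) is a factor.
Synthetic division by (x + 1): bring down 1; 1(-1) + 14 = 13; 13(-1) + 53 = 40; 40(-1) + 40 = 0 → quotient x^2 + 13x + 40, remainder 0.
Solve the quadratic x^2 + 13x + 40 = 0: discriminant = 13^2 - 4(1)(40) = 169 - 160 = 9.
sqrt(9) = 3, so x = (-13 ± 3)/2: x = -5 or x = -8.

x = -8, x = -5, x = -1


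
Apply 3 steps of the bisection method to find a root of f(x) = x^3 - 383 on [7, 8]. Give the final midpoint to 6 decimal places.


f(x) = x^3 - 383
f(7) = -40 < 0
f(8) = 129 > 0

Step 1: midpoint = (7.000000 + 8.000000)/2 = 7.500000
  f(7.500000) = 38.875000
  f(mid) > 0, so root is in [7.000000, 7.500000]

Step 2: midpoint = (7.000000 + 7.500000)/2 = 7.250000
  f(7.250000) = -1.921875
  f(mid) < 0, so root is in [7.250000, 7.500000]

Step 3: midpoint = (7.250000 + 7.500000)/2 = 7.375000
  f(7.375000) = 18.130859
  f(mid) > 0, so root is in [7.250000, 7.375000]

midpoint = 7.375000


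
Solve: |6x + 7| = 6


An absolute value equation |expr| = 6 gives two cases:
Case 1: 6x + 7 = 6
  6x = -1, so x = -1/6
Case 2: 6x + 7 = -6
  6x = -13, so x = -13/6

x = -13/6, x = -1/6


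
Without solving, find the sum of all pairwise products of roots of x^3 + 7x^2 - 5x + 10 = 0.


By Vieta's formulas for x^3 + bx^2 + cx + d = 0:
  r1 + r2 + r3 = -b/a = -7
  r1*r2 + r1*r3 + r2*r3 = c/a = -5
  r1*r2*r3 = -d/a = -10


Sum of pairwise products = -5


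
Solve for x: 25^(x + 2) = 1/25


Express both sides with the same base.
1/25 = 25^(-1)
Since the bases match, equate exponents: x + 2 = -1
So x = -1 - (2) = -3

x = -3


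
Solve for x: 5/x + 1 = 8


Subtract 1 from both sides: 5/x = 7
Multiply both sides by x: 5 = 7 * x
Divide by 7: x = 5/7

x = 5/7


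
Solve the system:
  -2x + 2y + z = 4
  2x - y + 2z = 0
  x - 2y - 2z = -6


Using Cramer's rule. Expand each determinant along the first row.
D  = (-2)*[(-1)*(-2) - 2*(-2)] - 2*[2*(-2) - 2*1] + 1*[2*(-2) - (-1)*1]
  = (-2)*(6) - 2*(-6) + 1*(-3) = -3
Dx = 4*[(-1)*(-2) - 2*(-2)] - 2*[0*(-2) - 2*(-6)] + 1*[0*(-2) - (-1)*(-6)]
  = 4*(6) - 2*(12) + 1*(-6) = -6
Dy = (-2)*[0*(-2) - 2*(-6)] - 4*[2*(-2) - 2*1] + 1*[2*(-6) - 0*1]
  = (-2)*(12) - 4*(-6) + 1*(-12) = -12
Dz = (-2)*[(-1)*(-6) - 0*(-2)] - 2*[2*(-6) - 0*1] + 4*[2*(-2) - (-1)*1]
  = (-2)*(6) - 2*(-12) + 4*(-3) = 0
x = Dx/D = -6/-3 = 2, y = Dy/D = -12/-3 = 4, z = Dz/D = 0/-3 = 0
Check eq1: (-2)(2) + (2)(4) + (1)(0) = 4 = 4 ✓
Check eq2: (2)(2) + (-1)(4) + (2)(0) = 0 = 0 ✓
Check eq3: (1)(2) + (-2)(4) + (-2)(0) = -6 = -6 ✓

x = 2, y = 4, z = 0


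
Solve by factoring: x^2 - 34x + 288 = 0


We need two numbers that multiply to 288 and add to -34.
Those numbers are -18 and -16 (since (-18) * (-16) = 288 and (-18) + (-16) = -34).
So x^2 - 34x + 288 = (x - 18)(x - 16) = 0
Setting each factor to zero: x = 18 or x = 16

x = 16, x = 18


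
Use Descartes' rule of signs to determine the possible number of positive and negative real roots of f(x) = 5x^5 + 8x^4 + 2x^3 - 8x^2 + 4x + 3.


Descartes' rule of signs:

For positive roots, count sign changes in f(x) = 5x^5 + 8x^4 + 2x^3 - 8x^2 + 4x + 3:
Signs of coefficients: +, +, +, -, +, +
Number of sign changes: 2
Possible positive real roots: 2, 0

For negative roots, examine f(-x) = -5x^5 + 8x^4 - 2x^3 - 8x^2 - 4x + 3:
Signs of coefficients: -, +, -, -, -, +
Number of sign changes: 3
Possible negative real roots: 3, 1

Positive roots: 2 or 0; Negative roots: 3 or 1


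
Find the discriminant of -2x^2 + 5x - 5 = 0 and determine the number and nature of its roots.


For ax^2 + bx + c = 0, discriminant D = b^2 - 4ac
Here a = -2, b = 5, c = -5
D = (5)^2 - 4(-2)(-5) = 25 - 40 = -15

D = -15 < 0
The equation has no real roots (2 complex conjugate roots).

Discriminant = -15, no real roots (2 complex conjugate roots)


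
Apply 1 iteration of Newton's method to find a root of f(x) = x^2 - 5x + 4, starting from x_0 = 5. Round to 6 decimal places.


Newton's method: x_(n+1) = x_n - f(x_n)/f'(x_n)
f(x) = x^2 - 5x + 4
f'(x) = 2x - 5

Iteration 1:
  f(5.000000) = 4.000000
  f'(5.000000) = 5.000000
  x_1 = 5.000000 - (4.000000)/(5.000000) = 4.200000

x_1 = 4.200000


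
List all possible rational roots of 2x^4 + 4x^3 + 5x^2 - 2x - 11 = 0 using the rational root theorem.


Rational root theorem: possible roots are ±p/q where:
  p divides the constant term (-11): p ∈ {1, 11}
  q divides the leading coefficient (2): q ∈ {1, 2}

All possible rational roots: -11, -11/2, -1, -1/2, 1/2, 1, 11/2, 11

-11, -11/2, -1, -1/2, 1/2, 1, 11/2, 11
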